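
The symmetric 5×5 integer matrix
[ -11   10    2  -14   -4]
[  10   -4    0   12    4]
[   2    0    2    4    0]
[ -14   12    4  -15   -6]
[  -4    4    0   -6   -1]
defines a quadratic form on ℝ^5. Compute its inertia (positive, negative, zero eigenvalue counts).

step 0: pivot -11 → sign −
step 1: pivot 56/11 → sign +
step 2: pivot 12/7 → sign +
step 3: pivot 1 → sign +
step 4: row/col 4 already zero → sign 0
signature = (3, 1, 1)

Answer: (3, 1, 1)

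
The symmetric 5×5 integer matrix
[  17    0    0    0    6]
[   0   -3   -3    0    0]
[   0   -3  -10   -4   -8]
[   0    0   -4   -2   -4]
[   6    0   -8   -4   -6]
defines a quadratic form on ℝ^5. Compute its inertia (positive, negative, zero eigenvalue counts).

Answer: (2, 3, 0)

Derivation:
step 0: pivot 17 → sign +
step 1: pivot -3 → sign −
step 2: pivot -7 → sign −
step 3: pivot 2/7 → sign +
step 4: pivot -2/17 → sign −
signature = (2, 3, 0)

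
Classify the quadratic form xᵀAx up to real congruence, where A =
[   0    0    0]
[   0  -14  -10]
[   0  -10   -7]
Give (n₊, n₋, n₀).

Answer: (1, 1, 1)

Derivation:
step 0: pivot -14 → sign −
step 1: pivot 1/7 → sign +
step 2: row/col 2 already zero → sign 0
signature = (1, 1, 1)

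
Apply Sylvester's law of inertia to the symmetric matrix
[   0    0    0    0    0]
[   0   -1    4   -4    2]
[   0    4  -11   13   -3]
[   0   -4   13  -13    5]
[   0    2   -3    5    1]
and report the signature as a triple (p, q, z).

step 0: pivot -1 → sign −
step 1: pivot 5 → sign +
step 2: pivot 6/5 → sign +
step 3: row/col 3 already zero → sign 0
step 4: row/col 4 already zero → sign 0
signature = (2, 1, 2)

Answer: (2, 1, 2)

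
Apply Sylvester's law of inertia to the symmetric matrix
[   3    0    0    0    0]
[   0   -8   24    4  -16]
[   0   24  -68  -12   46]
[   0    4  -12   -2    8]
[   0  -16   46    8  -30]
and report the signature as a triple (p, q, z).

Answer: (3, 1, 1)

Derivation:
step 0: pivot 3 → sign +
step 1: pivot -8 → sign −
step 2: pivot 4 → sign +
step 3: pivot 1 → sign +
step 4: row/col 4 already zero → sign 0
signature = (3, 1, 1)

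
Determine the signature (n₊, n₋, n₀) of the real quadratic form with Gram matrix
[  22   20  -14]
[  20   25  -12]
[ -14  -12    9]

Answer: (3, 0, 0)

Derivation:
step 0: pivot 22 → sign +
step 1: pivot 75/11 → sign +
step 2: pivot 1/75 → sign +
signature = (3, 0, 0)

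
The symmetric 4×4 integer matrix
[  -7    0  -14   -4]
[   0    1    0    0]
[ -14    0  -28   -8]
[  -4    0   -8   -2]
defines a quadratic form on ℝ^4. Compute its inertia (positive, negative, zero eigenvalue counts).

Answer: (2, 1, 1)

Derivation:
step 0: pivot -7 → sign −
step 1: pivot 1 → sign +
step 2: pivot 2/7 → sign +
step 3: row/col 3 already zero → sign 0
signature = (2, 1, 1)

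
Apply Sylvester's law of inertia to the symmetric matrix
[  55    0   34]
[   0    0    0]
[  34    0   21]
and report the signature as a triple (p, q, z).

Answer: (1, 1, 1)

Derivation:
step 0: pivot 55 → sign +
step 1: pivot -1/55 → sign −
step 2: row/col 2 already zero → sign 0
signature = (1, 1, 1)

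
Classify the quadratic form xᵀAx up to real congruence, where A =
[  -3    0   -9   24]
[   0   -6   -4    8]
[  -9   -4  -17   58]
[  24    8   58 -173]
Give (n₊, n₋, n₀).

step 0: pivot -3 → sign −
step 1: pivot -6 → sign −
step 2: pivot 38/3 → sign +
step 3: pivot 3/19 → sign +
signature = (2, 2, 0)

Answer: (2, 2, 0)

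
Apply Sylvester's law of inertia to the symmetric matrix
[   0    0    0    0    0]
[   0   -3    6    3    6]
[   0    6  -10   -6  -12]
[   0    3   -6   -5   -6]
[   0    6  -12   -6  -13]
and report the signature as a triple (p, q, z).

step 0: pivot -3 → sign −
step 1: pivot 2 → sign +
step 2: pivot -2 → sign −
step 3: pivot -1 → sign −
step 4: row/col 4 already zero → sign 0
signature = (1, 3, 1)

Answer: (1, 3, 1)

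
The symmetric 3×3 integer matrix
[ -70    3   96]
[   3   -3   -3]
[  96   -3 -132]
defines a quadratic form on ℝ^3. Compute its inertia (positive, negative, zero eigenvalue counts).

Answer: (1, 2, 0)

Derivation:
step 0: pivot -70 → sign −
step 1: pivot -201/70 → sign −
step 2: pivot 6/67 → sign +
signature = (1, 2, 0)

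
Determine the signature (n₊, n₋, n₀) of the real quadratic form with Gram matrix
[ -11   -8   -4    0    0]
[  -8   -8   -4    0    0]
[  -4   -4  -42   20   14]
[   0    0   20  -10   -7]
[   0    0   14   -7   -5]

Answer: (0, 4, 1)

Derivation:
step 0: pivot -11 → sign −
step 1: pivot -24/11 → sign −
step 2: pivot -40 → sign −
step 3: pivot -1/10 → sign −
step 4: row/col 4 already zero → sign 0
signature = (0, 4, 1)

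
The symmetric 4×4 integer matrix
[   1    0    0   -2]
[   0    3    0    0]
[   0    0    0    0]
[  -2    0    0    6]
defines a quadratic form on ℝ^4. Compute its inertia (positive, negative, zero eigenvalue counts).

Answer: (3, 0, 1)

Derivation:
step 0: pivot 1 → sign +
step 1: pivot 3 → sign +
step 2: pivot 2 → sign +
step 3: row/col 3 already zero → sign 0
signature = (3, 0, 1)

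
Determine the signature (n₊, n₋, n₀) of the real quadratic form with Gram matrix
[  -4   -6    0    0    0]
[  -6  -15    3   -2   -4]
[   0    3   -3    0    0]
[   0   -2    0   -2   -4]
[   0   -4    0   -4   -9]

Answer: (0, 5, 0)

Derivation:
step 0: pivot -4 → sign −
step 1: pivot -6 → sign −
step 2: pivot -3/2 → sign −
step 3: pivot -2/3 → sign −
step 4: pivot -1 → sign −
signature = (0, 5, 0)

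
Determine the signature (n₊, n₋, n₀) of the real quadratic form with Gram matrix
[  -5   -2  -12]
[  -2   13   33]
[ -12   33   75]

Answer: (2, 1, 0)

Derivation:
step 0: pivot -5 → sign −
step 1: pivot 69/5 → sign +
step 2: pivot 6/23 → sign +
signature = (2, 1, 0)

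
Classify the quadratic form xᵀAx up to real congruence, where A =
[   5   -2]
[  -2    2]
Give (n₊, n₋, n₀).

step 0: pivot 5 → sign +
step 1: pivot 6/5 → sign +
signature = (2, 0, 0)

Answer: (2, 0, 0)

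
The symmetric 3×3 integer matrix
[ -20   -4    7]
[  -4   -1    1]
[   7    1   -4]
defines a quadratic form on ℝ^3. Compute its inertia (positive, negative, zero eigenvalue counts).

Answer: (0, 3, 0)

Derivation:
step 0: pivot -20 → sign −
step 1: pivot -1/5 → sign −
step 2: pivot -3/4 → sign −
signature = (0, 3, 0)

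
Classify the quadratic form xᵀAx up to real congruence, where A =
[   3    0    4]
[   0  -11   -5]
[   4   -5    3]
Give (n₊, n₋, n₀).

Answer: (1, 2, 0)

Derivation:
step 0: pivot 3 → sign +
step 1: pivot -11 → sign −
step 2: pivot -2/33 → sign −
signature = (1, 2, 0)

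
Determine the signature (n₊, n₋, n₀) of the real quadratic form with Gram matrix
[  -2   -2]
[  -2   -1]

Answer: (1, 1, 0)

Derivation:
step 0: pivot -2 → sign −
step 1: pivot 1 → sign +
signature = (1, 1, 0)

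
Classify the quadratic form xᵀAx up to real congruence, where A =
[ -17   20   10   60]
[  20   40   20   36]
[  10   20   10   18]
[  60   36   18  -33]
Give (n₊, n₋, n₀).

step 0: pivot -17 → sign −
step 1: pivot 1080/17 → sign +
step 2: pivot -1/15 → sign −
step 3: row/col 3 already zero → sign 0
signature = (1, 2, 1)

Answer: (1, 2, 1)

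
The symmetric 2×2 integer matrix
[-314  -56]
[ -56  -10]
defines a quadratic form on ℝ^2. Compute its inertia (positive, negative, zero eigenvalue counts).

step 0: pivot -314 → sign −
step 1: pivot -2/157 → sign −
signature = (0, 2, 0)

Answer: (0, 2, 0)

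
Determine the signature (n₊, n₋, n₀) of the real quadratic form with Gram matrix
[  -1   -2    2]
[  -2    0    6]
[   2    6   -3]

Answer: (1, 1, 1)

Derivation:
step 0: pivot -1 → sign −
step 1: pivot 4 → sign +
step 2: row/col 2 already zero → sign 0
signature = (1, 1, 1)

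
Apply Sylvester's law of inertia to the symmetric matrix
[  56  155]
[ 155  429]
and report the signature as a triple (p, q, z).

step 0: pivot 56 → sign +
step 1: pivot -1/56 → sign −
signature = (1, 1, 0)

Answer: (1, 1, 0)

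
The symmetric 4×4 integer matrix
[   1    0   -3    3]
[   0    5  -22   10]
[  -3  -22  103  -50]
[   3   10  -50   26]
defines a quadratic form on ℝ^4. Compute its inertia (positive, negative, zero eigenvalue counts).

step 0: pivot 1 → sign +
step 1: pivot 5 → sign +
step 2: pivot -14/5 → sign −
step 3: pivot 3/14 → sign +
signature = (3, 1, 0)

Answer: (3, 1, 0)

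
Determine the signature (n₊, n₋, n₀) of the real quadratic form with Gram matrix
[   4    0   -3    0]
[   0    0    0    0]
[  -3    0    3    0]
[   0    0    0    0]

Answer: (2, 0, 2)

Derivation:
step 0: pivot 4 → sign +
step 1: pivot 3/4 → sign +
step 2: row/col 2 already zero → sign 0
step 3: row/col 3 already zero → sign 0
signature = (2, 0, 2)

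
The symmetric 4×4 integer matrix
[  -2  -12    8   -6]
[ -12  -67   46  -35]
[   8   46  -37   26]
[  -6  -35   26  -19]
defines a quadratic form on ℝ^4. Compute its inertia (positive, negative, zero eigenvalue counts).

step 0: pivot -2 → sign −
step 1: pivot 5 → sign +
step 2: pivot -29/5 → sign −
step 3: pivot -6/29 → sign −
signature = (1, 3, 0)

Answer: (1, 3, 0)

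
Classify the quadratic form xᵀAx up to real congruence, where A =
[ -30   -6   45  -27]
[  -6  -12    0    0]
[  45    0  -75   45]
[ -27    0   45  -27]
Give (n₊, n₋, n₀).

step 0: pivot -30 → sign −
step 1: pivot -54/5 → sign −
step 2: row/col 2 already zero → sign 0
step 3: row/col 3 already zero → sign 0
signature = (0, 2, 2)

Answer: (0, 2, 2)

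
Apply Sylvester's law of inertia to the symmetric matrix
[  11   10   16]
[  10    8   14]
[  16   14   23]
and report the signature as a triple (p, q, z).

Answer: (1, 1, 1)

Derivation:
step 0: pivot 11 → sign +
step 1: pivot -12/11 → sign −
step 2: row/col 2 already zero → sign 0
signature = (1, 1, 1)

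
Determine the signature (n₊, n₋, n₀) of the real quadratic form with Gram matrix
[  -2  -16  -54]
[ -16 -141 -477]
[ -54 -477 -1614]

Answer: (0, 3, 0)

Derivation:
step 0: pivot -2 → sign −
step 1: pivot -13 → sign −
step 2: pivot -3/13 → sign −
signature = (0, 3, 0)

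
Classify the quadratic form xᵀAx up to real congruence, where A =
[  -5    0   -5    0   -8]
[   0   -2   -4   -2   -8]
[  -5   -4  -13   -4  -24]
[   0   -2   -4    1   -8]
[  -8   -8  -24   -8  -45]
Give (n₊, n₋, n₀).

step 0: pivot -5 → sign −
step 1: pivot -2 → sign −
step 2: pivot 3 → sign +
step 3: pivot -1/5 → sign −
step 4: row/col 4 already zero → sign 0
signature = (1, 3, 1)

Answer: (1, 3, 1)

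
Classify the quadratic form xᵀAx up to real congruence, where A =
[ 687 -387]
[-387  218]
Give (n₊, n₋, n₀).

Answer: (1, 1, 0)

Derivation:
step 0: pivot 687 → sign +
step 1: pivot -1/229 → sign −
signature = (1, 1, 0)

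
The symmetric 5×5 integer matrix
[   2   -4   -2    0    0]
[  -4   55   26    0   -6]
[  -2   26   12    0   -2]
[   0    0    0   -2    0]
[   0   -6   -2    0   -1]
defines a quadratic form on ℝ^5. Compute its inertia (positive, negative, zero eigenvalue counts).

step 0: pivot 2 → sign +
step 1: pivot 47 → sign +
step 2: pivot -14/47 → sign −
step 3: pivot -2 → sign −
step 4: pivot 3/7 → sign +
signature = (3, 2, 0)

Answer: (3, 2, 0)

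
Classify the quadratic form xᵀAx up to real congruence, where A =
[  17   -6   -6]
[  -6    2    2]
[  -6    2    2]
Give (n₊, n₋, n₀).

Answer: (1, 1, 1)

Derivation:
step 0: pivot 17 → sign +
step 1: pivot -2/17 → sign −
step 2: row/col 2 already zero → sign 0
signature = (1, 1, 1)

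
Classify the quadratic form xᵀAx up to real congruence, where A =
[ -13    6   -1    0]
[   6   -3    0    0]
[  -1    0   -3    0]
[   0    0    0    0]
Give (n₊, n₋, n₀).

Answer: (0, 3, 1)

Derivation:
step 0: pivot -13 → sign −
step 1: pivot -3/13 → sign −
step 2: pivot -2 → sign −
step 3: row/col 3 already zero → sign 0
signature = (0, 3, 1)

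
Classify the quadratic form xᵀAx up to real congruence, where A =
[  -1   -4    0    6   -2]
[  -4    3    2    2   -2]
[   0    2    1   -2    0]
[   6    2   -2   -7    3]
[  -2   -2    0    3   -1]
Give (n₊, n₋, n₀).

Answer: (3, 2, 0)

Derivation:
step 0: pivot -1 → sign −
step 1: pivot 19 → sign +
step 2: pivot 15/19 → sign +
step 3: pivot 17/5 → sign +
step 4: pivot -6/17 → sign −
signature = (3, 2, 0)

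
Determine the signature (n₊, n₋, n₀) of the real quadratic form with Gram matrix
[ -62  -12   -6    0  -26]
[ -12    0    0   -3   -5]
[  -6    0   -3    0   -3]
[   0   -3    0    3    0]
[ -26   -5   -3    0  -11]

step 0: pivot -62 → sign −
step 1: pivot 72/31 → sign +
step 2: pivot -3 → sign −
step 3: pivot -1/8 → sign −
step 4: pivot 1/3 → sign +
signature = (2, 3, 0)

Answer: (2, 3, 0)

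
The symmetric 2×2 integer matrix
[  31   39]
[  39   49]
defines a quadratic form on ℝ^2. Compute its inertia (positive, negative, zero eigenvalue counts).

Answer: (1, 1, 0)

Derivation:
step 0: pivot 31 → sign +
step 1: pivot -2/31 → sign −
signature = (1, 1, 0)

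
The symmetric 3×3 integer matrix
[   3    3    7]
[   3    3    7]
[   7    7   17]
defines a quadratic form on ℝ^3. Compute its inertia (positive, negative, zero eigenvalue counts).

step 0: pivot 3 → sign +
step 1: pivot 2/3 → sign +
step 2: row/col 2 already zero → sign 0
signature = (2, 0, 1)

Answer: (2, 0, 1)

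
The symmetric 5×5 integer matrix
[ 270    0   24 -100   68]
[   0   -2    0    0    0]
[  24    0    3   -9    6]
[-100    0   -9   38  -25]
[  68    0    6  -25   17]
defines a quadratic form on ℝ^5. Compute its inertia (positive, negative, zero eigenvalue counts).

Answer: (3, 2, 0)

Derivation:
step 0: pivot 270 → sign +
step 1: pivot -2 → sign −
step 2: pivot 13/15 → sign +
step 3: pivot 37/39 → sign +
step 4: pivot -6/37 → sign −
signature = (3, 2, 0)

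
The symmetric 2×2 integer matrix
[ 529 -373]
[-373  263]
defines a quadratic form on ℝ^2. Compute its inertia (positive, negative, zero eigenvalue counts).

step 0: pivot 529 → sign +
step 1: pivot -2/529 → sign −
signature = (1, 1, 0)

Answer: (1, 1, 0)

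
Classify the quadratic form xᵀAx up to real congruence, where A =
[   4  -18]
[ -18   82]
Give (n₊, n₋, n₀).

step 0: pivot 4 → sign +
step 1: pivot 1 → sign +
signature = (2, 0, 0)

Answer: (2, 0, 0)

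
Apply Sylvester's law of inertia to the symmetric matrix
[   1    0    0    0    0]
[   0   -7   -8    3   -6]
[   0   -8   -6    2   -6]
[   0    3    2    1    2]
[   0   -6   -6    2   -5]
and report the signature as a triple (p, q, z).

step 0: pivot 1 → sign +
step 1: pivot -7 → sign −
step 2: pivot 22/7 → sign +
step 3: pivot 18/11 → sign +
step 4: pivot -1/9 → sign −
signature = (3, 2, 0)

Answer: (3, 2, 0)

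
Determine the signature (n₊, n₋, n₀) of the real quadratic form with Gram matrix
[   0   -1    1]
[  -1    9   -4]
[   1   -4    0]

step 0: pivot 9 → sign +
step 1: pivot -1/9 → sign −
step 2: pivot 1 → sign +
signature = (2, 1, 0)

Answer: (2, 1, 0)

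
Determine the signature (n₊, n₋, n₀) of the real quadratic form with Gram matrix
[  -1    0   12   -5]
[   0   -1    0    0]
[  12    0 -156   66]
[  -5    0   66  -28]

Answer: (0, 3, 1)

Derivation:
step 0: pivot -1 → sign −
step 1: pivot -1 → sign −
step 2: pivot -12 → sign −
step 3: row/col 3 already zero → sign 0
signature = (0, 3, 1)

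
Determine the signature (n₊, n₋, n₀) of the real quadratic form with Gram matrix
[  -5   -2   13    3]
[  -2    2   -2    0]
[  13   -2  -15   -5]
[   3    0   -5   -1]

step 0: pivot -5 → sign −
step 1: pivot 14/5 → sign +
step 2: pivot 2/7 → sign +
step 3: row/col 3 already zero → sign 0
signature = (2, 1, 1)

Answer: (2, 1, 1)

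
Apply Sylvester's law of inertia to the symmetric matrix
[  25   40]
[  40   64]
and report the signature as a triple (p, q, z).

Answer: (1, 0, 1)

Derivation:
step 0: pivot 25 → sign +
step 1: row/col 1 already zero → sign 0
signature = (1, 0, 1)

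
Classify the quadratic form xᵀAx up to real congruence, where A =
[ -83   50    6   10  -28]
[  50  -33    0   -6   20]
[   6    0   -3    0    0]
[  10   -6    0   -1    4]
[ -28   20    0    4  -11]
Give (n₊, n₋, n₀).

Answer: (2, 3, 0)

Derivation:
step 0: pivot -83 → sign −
step 1: pivot -239/83 → sign −
step 2: pivot 471/239 → sign +
step 3: pivot -13/157 → sign −
step 4: pivot 1/13 → sign +
signature = (2, 3, 0)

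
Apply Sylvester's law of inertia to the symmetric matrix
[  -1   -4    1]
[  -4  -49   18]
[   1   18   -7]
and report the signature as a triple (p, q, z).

Answer: (0, 3, 0)

Derivation:
step 0: pivot -1 → sign −
step 1: pivot -33 → sign −
step 2: pivot -2/33 → sign −
signature = (0, 3, 0)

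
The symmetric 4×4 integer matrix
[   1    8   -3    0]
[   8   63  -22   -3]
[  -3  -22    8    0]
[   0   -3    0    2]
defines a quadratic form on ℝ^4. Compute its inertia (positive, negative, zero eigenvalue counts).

step 0: pivot 1 → sign +
step 1: pivot -1 → sign −
step 2: pivot 3 → sign +
step 3: pivot -1 → sign −
signature = (2, 2, 0)

Answer: (2, 2, 0)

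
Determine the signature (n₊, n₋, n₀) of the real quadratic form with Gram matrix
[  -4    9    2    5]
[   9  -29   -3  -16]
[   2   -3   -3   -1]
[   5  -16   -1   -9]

Answer: (1, 3, 0)

Derivation:
step 0: pivot -4 → sign −
step 1: pivot -35/4 → sign −
step 2: pivot -61/35 → sign −
step 3: pivot 6/61 → sign +
signature = (1, 3, 0)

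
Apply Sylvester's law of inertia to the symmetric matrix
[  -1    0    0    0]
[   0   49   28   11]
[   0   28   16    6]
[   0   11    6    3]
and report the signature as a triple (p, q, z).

Answer: (2, 2, 0)

Derivation:
step 0: pivot -1 → sign −
step 1: pivot 49 → sign +
step 2: pivot 26/49 → sign +
step 3: pivot -2/13 → sign −
signature = (2, 2, 0)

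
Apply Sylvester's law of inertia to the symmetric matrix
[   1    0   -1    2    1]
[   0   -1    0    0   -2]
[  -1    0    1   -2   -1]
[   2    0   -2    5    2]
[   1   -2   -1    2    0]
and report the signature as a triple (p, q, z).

Answer: (3, 1, 1)

Derivation:
step 0: pivot 1 → sign +
step 1: pivot -1 → sign −
step 2: pivot 1 → sign +
step 3: pivot 3 → sign +
step 4: row/col 4 already zero → sign 0
signature = (3, 1, 1)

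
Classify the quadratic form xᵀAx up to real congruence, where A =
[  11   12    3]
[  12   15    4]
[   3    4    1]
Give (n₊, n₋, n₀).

Answer: (2, 1, 0)

Derivation:
step 0: pivot 11 → sign +
step 1: pivot 21/11 → sign +
step 2: pivot -2/21 → sign −
signature = (2, 1, 0)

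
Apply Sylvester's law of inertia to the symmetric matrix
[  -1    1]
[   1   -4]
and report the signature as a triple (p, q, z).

step 0: pivot -1 → sign −
step 1: pivot -3 → sign −
signature = (0, 2, 0)

Answer: (0, 2, 0)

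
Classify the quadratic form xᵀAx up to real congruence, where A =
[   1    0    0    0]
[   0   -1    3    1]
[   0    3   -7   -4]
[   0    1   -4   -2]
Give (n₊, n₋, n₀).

step 0: pivot 1 → sign +
step 1: pivot -1 → sign −
step 2: pivot 2 → sign +
step 3: pivot -3/2 → sign −
signature = (2, 2, 0)

Answer: (2, 2, 0)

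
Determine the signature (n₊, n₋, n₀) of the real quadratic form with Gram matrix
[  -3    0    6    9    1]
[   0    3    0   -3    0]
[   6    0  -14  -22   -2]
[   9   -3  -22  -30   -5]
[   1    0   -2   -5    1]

step 0: pivot -3 → sign −
step 1: pivot 3 → sign +
step 2: pivot -2 → sign −
step 3: pivot 2 → sign +
step 4: pivot -2/3 → sign −
signature = (2, 3, 0)

Answer: (2, 3, 0)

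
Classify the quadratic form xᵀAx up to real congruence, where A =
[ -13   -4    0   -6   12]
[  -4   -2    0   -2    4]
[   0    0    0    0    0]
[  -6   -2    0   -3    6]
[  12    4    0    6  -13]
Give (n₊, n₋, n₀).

step 0: pivot -13 → sign −
step 1: pivot -10/13 → sign −
step 2: pivot -1/5 → sign −
step 3: pivot -1 → sign −
step 4: row/col 4 already zero → sign 0
signature = (0, 4, 1)

Answer: (0, 4, 1)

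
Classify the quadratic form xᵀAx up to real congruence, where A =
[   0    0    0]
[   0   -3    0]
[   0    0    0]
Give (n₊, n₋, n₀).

Answer: (0, 1, 2)

Derivation:
step 0: pivot -3 → sign −
step 1: row/col 1 already zero → sign 0
step 2: row/col 2 already zero → sign 0
signature = (0, 1, 2)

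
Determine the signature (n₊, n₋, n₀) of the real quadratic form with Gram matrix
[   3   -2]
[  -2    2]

step 0: pivot 3 → sign +
step 1: pivot 2/3 → sign +
signature = (2, 0, 0)

Answer: (2, 0, 0)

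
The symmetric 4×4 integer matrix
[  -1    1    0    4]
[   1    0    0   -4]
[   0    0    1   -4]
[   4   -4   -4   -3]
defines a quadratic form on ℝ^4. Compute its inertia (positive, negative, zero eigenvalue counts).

Answer: (2, 2, 0)

Derivation:
step 0: pivot -1 → sign −
step 1: pivot 1 → sign +
step 2: pivot 1 → sign +
step 3: pivot -3 → sign −
signature = (2, 2, 0)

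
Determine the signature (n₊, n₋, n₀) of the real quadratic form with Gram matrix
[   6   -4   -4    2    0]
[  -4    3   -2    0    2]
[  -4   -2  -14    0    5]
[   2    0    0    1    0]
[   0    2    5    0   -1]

step 0: pivot 6 → sign +
step 1: pivot 1/3 → sign +
step 2: pivot -82 → sign −
step 3: pivot -5/41 → sign −
step 4: pivot 3/10 → sign +
signature = (3, 2, 0)

Answer: (3, 2, 0)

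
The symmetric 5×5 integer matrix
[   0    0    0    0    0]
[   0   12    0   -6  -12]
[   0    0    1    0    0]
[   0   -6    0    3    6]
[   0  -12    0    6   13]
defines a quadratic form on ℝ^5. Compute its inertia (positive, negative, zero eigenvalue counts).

step 0: pivot 12 → sign +
step 1: pivot 1 → sign +
step 2: pivot 1 → sign +
step 3: row/col 3 already zero → sign 0
step 4: row/col 4 already zero → sign 0
signature = (3, 0, 2)

Answer: (3, 0, 2)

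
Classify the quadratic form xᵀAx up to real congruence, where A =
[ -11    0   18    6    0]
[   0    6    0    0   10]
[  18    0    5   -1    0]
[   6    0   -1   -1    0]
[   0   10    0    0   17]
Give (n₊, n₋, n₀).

Answer: (4, 1, 0)

Derivation:
step 0: pivot -11 → sign −
step 1: pivot 6 → sign +
step 2: pivot 379/11 → sign +
step 3: pivot 6/379 → sign +
step 4: pivot 1/3 → sign +
signature = (4, 1, 0)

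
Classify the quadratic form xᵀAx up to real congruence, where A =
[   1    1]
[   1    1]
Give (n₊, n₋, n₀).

step 0: pivot 1 → sign +
step 1: row/col 1 already zero → sign 0
signature = (1, 0, 1)

Answer: (1, 0, 1)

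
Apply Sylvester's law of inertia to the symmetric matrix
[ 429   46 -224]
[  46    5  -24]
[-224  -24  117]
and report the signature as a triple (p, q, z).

step 0: pivot 429 → sign +
step 1: pivot 29/429 → sign +
step 2: pivot 1/29 → sign +
signature = (3, 0, 0)

Answer: (3, 0, 0)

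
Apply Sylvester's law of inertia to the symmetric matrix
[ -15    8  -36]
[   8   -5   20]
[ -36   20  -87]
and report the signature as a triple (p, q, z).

Answer: (1, 2, 0)

Derivation:
step 0: pivot -15 → sign −
step 1: pivot -11/15 → sign −
step 2: pivot 3/11 → sign +
signature = (1, 2, 0)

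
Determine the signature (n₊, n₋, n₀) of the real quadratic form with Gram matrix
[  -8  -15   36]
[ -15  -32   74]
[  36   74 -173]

Answer: (0, 3, 0)

Derivation:
step 0: pivot -8 → sign −
step 1: pivot -31/8 → sign −
step 2: pivot -3/31 → sign −
signature = (0, 3, 0)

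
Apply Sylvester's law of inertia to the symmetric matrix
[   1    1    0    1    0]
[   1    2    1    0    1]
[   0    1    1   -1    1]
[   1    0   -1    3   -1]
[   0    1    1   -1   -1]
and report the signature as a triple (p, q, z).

Answer: (3, 1, 1)

Derivation:
step 0: pivot 1 → sign +
step 1: pivot 1 → sign +
step 2: pivot 1 → sign +
step 3: pivot -2 → sign −
step 4: row/col 4 already zero → sign 0
signature = (3, 1, 1)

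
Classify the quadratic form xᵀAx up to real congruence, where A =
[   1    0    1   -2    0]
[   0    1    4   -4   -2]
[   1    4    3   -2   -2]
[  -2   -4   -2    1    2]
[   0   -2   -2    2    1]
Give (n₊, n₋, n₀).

step 0: pivot 1 → sign +
step 1: pivot 1 → sign +
step 2: pivot -14 → sign −
step 3: pivot -5/7 → sign −
step 4: pivot 3/5 → sign +
signature = (3, 2, 0)

Answer: (3, 2, 0)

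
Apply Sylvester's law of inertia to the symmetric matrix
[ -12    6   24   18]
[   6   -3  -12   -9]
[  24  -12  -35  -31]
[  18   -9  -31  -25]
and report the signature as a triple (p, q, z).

step 0: pivot -12 → sign −
step 1: pivot 13 → sign +
step 2: pivot 1/13 → sign +
step 3: row/col 3 already zero → sign 0
signature = (2, 1, 1)

Answer: (2, 1, 1)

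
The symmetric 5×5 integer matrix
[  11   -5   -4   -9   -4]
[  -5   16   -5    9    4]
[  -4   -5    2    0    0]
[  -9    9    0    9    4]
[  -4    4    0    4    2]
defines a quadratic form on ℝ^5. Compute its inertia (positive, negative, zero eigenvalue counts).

Answer: (4, 1, 0)

Derivation:
step 0: pivot 11 → sign +
step 1: pivot 151/11 → sign +
step 2: pivot -429/151 → sign −
step 3: pivot 18/143 → sign +
step 4: pivot 2/9 → sign +
signature = (4, 1, 0)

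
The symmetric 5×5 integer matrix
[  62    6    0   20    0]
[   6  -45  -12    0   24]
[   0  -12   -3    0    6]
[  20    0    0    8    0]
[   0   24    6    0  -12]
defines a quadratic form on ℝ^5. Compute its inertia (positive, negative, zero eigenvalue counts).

step 0: pivot 62 → sign +
step 1: pivot -1413/31 → sign −
step 2: pivot 25/157 → sign +
step 3: row/col 3 already zero → sign 0
step 4: row/col 4 already zero → sign 0
signature = (2, 1, 2)

Answer: (2, 1, 2)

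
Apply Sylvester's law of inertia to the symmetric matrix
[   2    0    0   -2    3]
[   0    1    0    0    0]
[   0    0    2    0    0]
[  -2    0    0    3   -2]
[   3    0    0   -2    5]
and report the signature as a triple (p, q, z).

step 0: pivot 2 → sign +
step 1: pivot 1 → sign +
step 2: pivot 2 → sign +
step 3: pivot 1 → sign +
step 4: pivot -1/2 → sign −
signature = (4, 1, 0)

Answer: (4, 1, 0)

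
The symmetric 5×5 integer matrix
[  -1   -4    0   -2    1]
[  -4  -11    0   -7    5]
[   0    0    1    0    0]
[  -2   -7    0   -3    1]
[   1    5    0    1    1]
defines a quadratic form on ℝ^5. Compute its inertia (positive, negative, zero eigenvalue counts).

step 0: pivot -1 → sign −
step 1: pivot 5 → sign +
step 2: pivot 1 → sign +
step 3: pivot 4/5 → sign +
step 4: row/col 4 already zero → sign 0
signature = (3, 1, 1)

Answer: (3, 1, 1)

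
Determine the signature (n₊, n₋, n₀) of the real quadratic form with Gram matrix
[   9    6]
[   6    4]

Answer: (1, 0, 1)

Derivation:
step 0: pivot 9 → sign +
step 1: row/col 1 already zero → sign 0
signature = (1, 0, 1)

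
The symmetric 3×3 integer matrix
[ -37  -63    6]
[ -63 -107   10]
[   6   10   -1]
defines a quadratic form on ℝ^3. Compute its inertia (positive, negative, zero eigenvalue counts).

step 0: pivot -37 → sign −
step 1: pivot 10/37 → sign +
step 2: pivot -1/5 → sign −
signature = (1, 2, 0)

Answer: (1, 2, 0)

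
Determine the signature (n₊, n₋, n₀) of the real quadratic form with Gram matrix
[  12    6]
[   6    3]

Answer: (1, 0, 1)

Derivation:
step 0: pivot 12 → sign +
step 1: row/col 1 already zero → sign 0
signature = (1, 0, 1)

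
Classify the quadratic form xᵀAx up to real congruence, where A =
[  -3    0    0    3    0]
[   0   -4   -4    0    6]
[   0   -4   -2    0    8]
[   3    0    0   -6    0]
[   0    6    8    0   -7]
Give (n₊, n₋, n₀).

step 0: pivot -3 → sign −
step 1: pivot -4 → sign −
step 2: pivot 2 → sign +
step 3: pivot -3 → sign −
step 4: row/col 4 already zero → sign 0
signature = (1, 3, 1)

Answer: (1, 3, 1)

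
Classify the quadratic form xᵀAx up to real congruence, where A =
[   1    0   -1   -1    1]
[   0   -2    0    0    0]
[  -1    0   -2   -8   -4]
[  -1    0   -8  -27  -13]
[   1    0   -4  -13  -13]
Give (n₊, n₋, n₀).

Answer: (1, 4, 0)

Derivation:
step 0: pivot 1 → sign +
step 1: pivot -2 → sign −
step 2: pivot -3 → sign −
step 3: pivot -1 → sign −
step 4: pivot -2 → sign −
signature = (1, 4, 0)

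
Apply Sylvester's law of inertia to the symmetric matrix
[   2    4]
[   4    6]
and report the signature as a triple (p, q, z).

step 0: pivot 2 → sign +
step 1: pivot -2 → sign −
signature = (1, 1, 0)

Answer: (1, 1, 0)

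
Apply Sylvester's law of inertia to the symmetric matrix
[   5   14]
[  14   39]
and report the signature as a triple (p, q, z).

Answer: (1, 1, 0)

Derivation:
step 0: pivot 5 → sign +
step 1: pivot -1/5 → sign −
signature = (1, 1, 0)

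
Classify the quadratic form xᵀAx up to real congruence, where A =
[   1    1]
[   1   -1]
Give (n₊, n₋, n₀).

step 0: pivot 1 → sign +
step 1: pivot -2 → sign −
signature = (1, 1, 0)

Answer: (1, 1, 0)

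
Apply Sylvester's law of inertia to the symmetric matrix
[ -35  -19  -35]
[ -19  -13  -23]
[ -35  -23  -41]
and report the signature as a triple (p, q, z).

step 0: pivot -35 → sign −
step 1: pivot -94/35 → sign −
step 2: pivot -2/47 → sign −
signature = (0, 3, 0)

Answer: (0, 3, 0)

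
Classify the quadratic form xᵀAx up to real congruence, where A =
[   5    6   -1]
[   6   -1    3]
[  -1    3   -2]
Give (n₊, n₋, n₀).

step 0: pivot 5 → sign +
step 1: pivot -41/5 → sign −
step 2: pivot -2/41 → sign −
signature = (1, 2, 0)

Answer: (1, 2, 0)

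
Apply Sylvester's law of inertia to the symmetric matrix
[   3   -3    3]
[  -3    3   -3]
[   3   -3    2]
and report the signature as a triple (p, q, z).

step 0: pivot 3 → sign +
step 1: pivot -1 → sign −
step 2: row/col 2 already zero → sign 0
signature = (1, 1, 1)

Answer: (1, 1, 1)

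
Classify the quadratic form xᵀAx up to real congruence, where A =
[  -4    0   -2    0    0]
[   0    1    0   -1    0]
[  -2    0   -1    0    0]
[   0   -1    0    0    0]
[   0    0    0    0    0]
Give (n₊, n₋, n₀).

step 0: pivot -4 → sign −
step 1: pivot 1 → sign +
step 2: pivot -1 → sign −
step 3: row/col 3 already zero → sign 0
step 4: row/col 4 already zero → sign 0
signature = (1, 2, 2)

Answer: (1, 2, 2)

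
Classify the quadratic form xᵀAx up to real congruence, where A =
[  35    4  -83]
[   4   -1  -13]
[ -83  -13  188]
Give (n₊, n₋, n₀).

Answer: (1, 2, 0)

Derivation:
step 0: pivot 35 → sign +
step 1: pivot -51/35 → sign −
step 2: pivot -6/17 → sign −
signature = (1, 2, 0)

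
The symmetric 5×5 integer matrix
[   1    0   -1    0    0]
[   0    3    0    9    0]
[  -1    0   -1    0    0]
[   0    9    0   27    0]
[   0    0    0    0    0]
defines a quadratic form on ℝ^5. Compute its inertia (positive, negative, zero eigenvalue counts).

step 0: pivot 1 → sign +
step 1: pivot 3 → sign +
step 2: pivot -2 → sign −
step 3: row/col 3 already zero → sign 0
step 4: row/col 4 already zero → sign 0
signature = (2, 1, 2)

Answer: (2, 1, 2)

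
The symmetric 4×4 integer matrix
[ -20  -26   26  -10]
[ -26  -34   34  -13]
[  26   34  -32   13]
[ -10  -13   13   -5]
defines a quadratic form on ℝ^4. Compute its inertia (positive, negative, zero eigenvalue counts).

step 0: pivot -20 → sign −
step 1: pivot -1/5 → sign −
step 2: pivot 2 → sign +
step 3: row/col 3 already zero → sign 0
signature = (1, 2, 1)

Answer: (1, 2, 1)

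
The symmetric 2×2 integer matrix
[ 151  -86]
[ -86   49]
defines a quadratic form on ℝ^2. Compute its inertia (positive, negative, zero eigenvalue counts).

step 0: pivot 151 → sign +
step 1: pivot 3/151 → sign +
signature = (2, 0, 0)

Answer: (2, 0, 0)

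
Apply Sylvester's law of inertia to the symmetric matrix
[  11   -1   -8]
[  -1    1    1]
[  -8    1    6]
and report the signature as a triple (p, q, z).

step 0: pivot 11 → sign +
step 1: pivot 10/11 → sign +
step 2: pivot 1/10 → sign +
signature = (3, 0, 0)

Answer: (3, 0, 0)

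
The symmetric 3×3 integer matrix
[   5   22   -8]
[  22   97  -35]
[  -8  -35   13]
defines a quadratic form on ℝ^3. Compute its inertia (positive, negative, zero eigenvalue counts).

step 0: pivot 5 → sign +
step 1: pivot 1/5 → sign +
step 2: row/col 2 already zero → sign 0
signature = (2, 0, 1)

Answer: (2, 0, 1)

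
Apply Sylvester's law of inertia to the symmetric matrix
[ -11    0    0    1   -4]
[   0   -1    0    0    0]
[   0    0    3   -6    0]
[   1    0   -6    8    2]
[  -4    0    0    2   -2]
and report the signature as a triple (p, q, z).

step 0: pivot -11 → sign −
step 1: pivot -1 → sign −
step 2: pivot 3 → sign +
step 3: pivot -43/11 → sign −
step 4: pivot 6/43 → sign +
signature = (2, 3, 0)

Answer: (2, 3, 0)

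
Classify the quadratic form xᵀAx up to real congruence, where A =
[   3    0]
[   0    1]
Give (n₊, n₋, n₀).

Answer: (2, 0, 0)

Derivation:
step 0: pivot 3 → sign +
step 1: pivot 1 → sign +
signature = (2, 0, 0)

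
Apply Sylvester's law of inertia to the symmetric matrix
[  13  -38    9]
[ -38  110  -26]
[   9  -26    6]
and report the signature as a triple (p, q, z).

step 0: pivot 13 → sign +
step 1: pivot -14/13 → sign −
step 2: pivot -1/7 → sign −
signature = (1, 2, 0)

Answer: (1, 2, 0)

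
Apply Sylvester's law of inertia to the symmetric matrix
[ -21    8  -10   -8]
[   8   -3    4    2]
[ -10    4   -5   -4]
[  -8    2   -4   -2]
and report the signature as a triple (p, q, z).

Answer: (1, 3, 0)

Derivation:
step 0: pivot -21 → sign −
step 1: pivot 1/21 → sign +
step 2: pivot -1 → sign −
step 3: pivot -6 → sign −
signature = (1, 3, 0)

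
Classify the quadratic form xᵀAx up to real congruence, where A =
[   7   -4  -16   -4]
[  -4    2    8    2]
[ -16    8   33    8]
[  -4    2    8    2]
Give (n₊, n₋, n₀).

step 0: pivot 7 → sign +
step 1: pivot -2/7 → sign −
step 2: pivot 1 → sign +
step 3: row/col 3 already zero → sign 0
signature = (2, 1, 1)

Answer: (2, 1, 1)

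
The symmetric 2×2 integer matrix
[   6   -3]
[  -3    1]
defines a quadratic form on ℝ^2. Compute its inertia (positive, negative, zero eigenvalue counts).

step 0: pivot 6 → sign +
step 1: pivot -1/2 → sign −
signature = (1, 1, 0)

Answer: (1, 1, 0)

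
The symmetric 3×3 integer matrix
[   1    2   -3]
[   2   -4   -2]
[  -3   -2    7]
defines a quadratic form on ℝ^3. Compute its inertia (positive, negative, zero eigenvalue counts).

Answer: (1, 1, 1)

Derivation:
step 0: pivot 1 → sign +
step 1: pivot -8 → sign −
step 2: row/col 2 already zero → sign 0
signature = (1, 1, 1)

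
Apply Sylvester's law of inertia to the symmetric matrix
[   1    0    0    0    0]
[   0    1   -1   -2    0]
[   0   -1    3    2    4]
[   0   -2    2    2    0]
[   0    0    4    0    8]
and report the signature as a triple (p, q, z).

step 0: pivot 1 → sign +
step 1: pivot 1 → sign +
step 2: pivot 2 → sign +
step 3: pivot -2 → sign −
step 4: row/col 4 already zero → sign 0
signature = (3, 1, 1)

Answer: (3, 1, 1)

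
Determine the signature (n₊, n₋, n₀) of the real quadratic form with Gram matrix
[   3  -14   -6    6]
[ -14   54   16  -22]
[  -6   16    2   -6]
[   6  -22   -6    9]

step 0: pivot 3 → sign +
step 1: pivot -34/3 → sign −
step 2: pivot 46/17 → sign +
step 3: pivot 3/23 → sign +
signature = (3, 1, 0)

Answer: (3, 1, 0)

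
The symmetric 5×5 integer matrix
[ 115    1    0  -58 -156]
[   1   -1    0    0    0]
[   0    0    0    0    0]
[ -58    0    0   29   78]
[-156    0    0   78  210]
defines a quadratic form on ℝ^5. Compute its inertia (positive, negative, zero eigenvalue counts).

Answer: (2, 1, 2)

Derivation:
step 0: pivot 115 → sign +
step 1: pivot -116/115 → sign −
step 2: pivot 6/29 → sign +
step 3: row/col 3 already zero → sign 0
step 4: row/col 4 already zero → sign 0
signature = (2, 1, 2)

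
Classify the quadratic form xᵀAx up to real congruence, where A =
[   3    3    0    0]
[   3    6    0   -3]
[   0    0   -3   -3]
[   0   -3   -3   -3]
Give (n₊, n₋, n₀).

Answer: (2, 2, 0)

Derivation:
step 0: pivot 3 → sign +
step 1: pivot 3 → sign +
step 2: pivot -3 → sign −
step 3: pivot -3 → sign −
signature = (2, 2, 0)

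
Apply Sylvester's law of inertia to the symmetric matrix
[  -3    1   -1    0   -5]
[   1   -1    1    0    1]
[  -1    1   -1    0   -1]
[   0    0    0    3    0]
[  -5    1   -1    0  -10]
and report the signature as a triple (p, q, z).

Answer: (1, 3, 1)

Derivation:
step 0: pivot -3 → sign −
step 1: pivot -2/3 → sign −
step 2: pivot 3 → sign +
step 3: pivot -1 → sign −
step 4: row/col 4 already zero → sign 0
signature = (1, 3, 1)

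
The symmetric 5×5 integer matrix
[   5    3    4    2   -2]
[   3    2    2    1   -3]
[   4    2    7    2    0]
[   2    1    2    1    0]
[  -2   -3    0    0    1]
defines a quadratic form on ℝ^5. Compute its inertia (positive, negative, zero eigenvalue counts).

step 0: pivot 5 → sign +
step 1: pivot 1/5 → sign +
step 2: pivot 3 → sign +
step 3: pivot -52/3 → sign −
step 4: pivot 3/52 → sign +
signature = (4, 1, 0)

Answer: (4, 1, 0)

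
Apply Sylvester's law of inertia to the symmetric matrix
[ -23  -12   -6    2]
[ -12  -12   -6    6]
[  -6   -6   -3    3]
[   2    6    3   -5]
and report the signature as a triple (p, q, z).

Answer: (0, 3, 1)

Derivation:
step 0: pivot -23 → sign −
step 1: pivot -132/23 → sign −
step 2: pivot -6/11 → sign −
step 3: row/col 3 already zero → sign 0
signature = (0, 3, 1)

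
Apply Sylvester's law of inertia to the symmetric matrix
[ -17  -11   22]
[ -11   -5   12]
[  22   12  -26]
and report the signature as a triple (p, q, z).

step 0: pivot -17 → sign −
step 1: pivot 36/17 → sign +
step 2: pivot 1/9 → sign +
signature = (2, 1, 0)

Answer: (2, 1, 0)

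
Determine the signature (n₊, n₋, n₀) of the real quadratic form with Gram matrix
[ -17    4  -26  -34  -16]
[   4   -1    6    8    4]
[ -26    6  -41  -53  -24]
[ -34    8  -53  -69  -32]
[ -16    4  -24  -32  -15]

step 0: pivot -17 → sign −
step 1: pivot -1/17 → sign −
step 2: pivot -1 → sign −
step 3: pivot 1 → sign +
step 4: row/col 4 already zero → sign 0
signature = (1, 3, 1)

Answer: (1, 3, 1)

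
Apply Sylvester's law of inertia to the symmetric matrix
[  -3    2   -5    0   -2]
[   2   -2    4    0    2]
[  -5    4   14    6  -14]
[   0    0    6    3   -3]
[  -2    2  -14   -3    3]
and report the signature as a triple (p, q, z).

step 0: pivot -3 → sign −
step 1: pivot -2/3 → sign −
step 2: pivot 23 → sign +
step 3: pivot 33/23 → sign +
step 4: pivot 6/11 → sign +
signature = (3, 2, 0)

Answer: (3, 2, 0)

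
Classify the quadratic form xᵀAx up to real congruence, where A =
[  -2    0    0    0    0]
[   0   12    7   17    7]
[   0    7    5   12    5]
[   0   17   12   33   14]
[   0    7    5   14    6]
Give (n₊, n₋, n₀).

step 0: pivot -2 → sign −
step 1: pivot 12 → sign +
step 2: pivot 11/12 → sign +
step 3: pivot 46/11 → sign +
step 4: pivot 1/23 → sign +
signature = (4, 1, 0)

Answer: (4, 1, 0)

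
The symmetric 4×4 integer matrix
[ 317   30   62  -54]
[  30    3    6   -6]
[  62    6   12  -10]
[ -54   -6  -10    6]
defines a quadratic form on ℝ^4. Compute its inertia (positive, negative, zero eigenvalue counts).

Answer: (2, 2, 0)

Derivation:
step 0: pivot 317 → sign +
step 1: pivot 51/317 → sign +
step 2: pivot -4/17 → sign −
step 3: pivot -1 → sign −
signature = (2, 2, 0)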